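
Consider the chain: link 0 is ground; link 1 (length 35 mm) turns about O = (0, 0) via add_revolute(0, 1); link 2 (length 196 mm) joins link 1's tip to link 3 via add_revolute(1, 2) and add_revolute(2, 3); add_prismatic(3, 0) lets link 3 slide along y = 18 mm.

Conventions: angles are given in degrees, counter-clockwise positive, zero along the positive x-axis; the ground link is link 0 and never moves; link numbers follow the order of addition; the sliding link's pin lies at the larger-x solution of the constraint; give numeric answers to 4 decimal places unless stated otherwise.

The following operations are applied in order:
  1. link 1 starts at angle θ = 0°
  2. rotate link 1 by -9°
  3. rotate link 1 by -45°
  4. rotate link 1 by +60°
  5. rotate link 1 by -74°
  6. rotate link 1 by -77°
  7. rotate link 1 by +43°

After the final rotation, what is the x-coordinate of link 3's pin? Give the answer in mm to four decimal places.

geometry: r = 35 mm, L = 196 mm, e = 18 mm; θ starts at 0°
rotate link 1 by -9°: θ ← 0° -9° = -9°
rotate link 1 by -45°: θ ← -9° -45° = -54°
rotate link 1 by +60°: θ ← -54° +60° = 6°
rotate link 1 by -74°: θ ← 6° -74° = -68°
rotate link 1 by -77°: θ ← -68° -77° = -145°
rotate link 1 by +43°: θ ← -145° +43° = -102°
crank pin P = (r cos θ, r sin θ) = (-7.276909, -34.235166)
h = r sin θ − e = -34.235166 − 18 = -52.235166
x = r cos θ + √(L² − h²) = -7.276909 + 188.911322 = 181.634412

181.6344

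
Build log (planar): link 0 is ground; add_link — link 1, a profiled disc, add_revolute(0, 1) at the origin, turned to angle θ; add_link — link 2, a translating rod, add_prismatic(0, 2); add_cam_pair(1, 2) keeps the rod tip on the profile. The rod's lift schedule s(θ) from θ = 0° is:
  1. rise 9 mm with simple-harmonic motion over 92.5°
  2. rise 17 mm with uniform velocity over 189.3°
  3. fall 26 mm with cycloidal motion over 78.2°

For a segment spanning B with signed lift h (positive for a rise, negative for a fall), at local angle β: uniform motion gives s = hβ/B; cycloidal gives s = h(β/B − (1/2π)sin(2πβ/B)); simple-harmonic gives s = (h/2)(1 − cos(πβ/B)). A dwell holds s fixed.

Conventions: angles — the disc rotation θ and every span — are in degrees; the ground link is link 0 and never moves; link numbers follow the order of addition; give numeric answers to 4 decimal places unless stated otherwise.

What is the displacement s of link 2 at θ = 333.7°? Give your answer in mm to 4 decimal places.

seg 1 [0°–92.5°] simple-harmonic, h=9: full span → s += 9 → s = 9.0000
seg 2 [92.5°–281.8°] uniform, h=17: full span → s += 17 → s = 26.0000
seg 3 [281.8°–360°] cycloidal, h=-26: θ=333.7° here. β=51.9, B=78.2. -26·(0.6637 − sin(2π·0.6637)/(2π)) = -20.8000 → s = 5.2000

5.2000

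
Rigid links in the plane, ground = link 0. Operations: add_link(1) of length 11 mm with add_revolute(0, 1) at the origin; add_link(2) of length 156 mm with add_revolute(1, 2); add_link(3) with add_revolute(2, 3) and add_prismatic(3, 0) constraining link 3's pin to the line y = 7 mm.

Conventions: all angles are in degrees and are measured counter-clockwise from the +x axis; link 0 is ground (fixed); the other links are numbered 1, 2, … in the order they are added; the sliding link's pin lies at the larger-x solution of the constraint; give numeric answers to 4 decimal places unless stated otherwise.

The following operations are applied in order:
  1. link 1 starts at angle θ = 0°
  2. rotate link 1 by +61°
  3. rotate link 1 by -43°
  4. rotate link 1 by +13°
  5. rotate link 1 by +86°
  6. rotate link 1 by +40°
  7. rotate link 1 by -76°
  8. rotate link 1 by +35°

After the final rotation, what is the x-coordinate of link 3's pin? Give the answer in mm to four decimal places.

geometry: r = 11 mm, L = 156 mm, e = 7 mm; θ starts at 0°
rotate link 1 by +61°: θ ← 0° +61° = 61°
rotate link 1 by -43°: θ ← 61° -43° = 18°
rotate link 1 by +13°: θ ← 18° +13° = 31°
rotate link 1 by +86°: θ ← 31° +86° = 117°
rotate link 1 by +40°: θ ← 117° +40° = 157°
rotate link 1 by -76°: θ ← 157° -76° = 81°
rotate link 1 by +35°: θ ← 81° +35° = 116°
crank pin P = (r cos θ, r sin θ) = (-4.822083, 9.886735)
h = r sin θ − e = 9.886735 − 7 = 2.886735
x = r cos θ + √(L² − h²) = -4.822083 + 155.973289 = 151.151206

151.1512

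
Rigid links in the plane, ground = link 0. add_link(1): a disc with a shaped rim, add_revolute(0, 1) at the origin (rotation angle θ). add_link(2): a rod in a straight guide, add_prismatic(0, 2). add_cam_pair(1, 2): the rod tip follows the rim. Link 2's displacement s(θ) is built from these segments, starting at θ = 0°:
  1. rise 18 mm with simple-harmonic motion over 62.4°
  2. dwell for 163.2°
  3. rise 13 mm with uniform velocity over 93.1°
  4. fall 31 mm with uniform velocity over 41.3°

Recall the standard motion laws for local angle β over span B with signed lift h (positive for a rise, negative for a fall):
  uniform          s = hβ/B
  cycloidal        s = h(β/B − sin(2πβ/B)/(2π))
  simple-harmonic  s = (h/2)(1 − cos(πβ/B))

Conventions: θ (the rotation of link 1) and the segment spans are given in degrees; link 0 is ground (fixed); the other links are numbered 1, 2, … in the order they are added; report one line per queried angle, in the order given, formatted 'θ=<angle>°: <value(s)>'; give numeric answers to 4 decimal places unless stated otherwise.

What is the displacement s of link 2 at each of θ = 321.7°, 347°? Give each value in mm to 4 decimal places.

segment 1 (0° to 62.4°, simple-harmonic, h = 18) is passed completely: s = 0.0000 + (18) = 18.0000
segment 2 (62.4° to 225.6°, dwell): s unchanged at 18.0000
segment 3 (225.6° to 318.7°, uniform, h = 13) is passed completely: s = 18.0000 + (13) = 31.0000
θ = 321.7° falls in segment 4 (318.7° to 360°, uniform, h = -31): β = 321.7 − 318.7 = 3°, B = 41.3°; Δs = -31·3/41.3 = -2.2518; s = 31.0000 − 2.2518 = 28.7482
θ = 347° falls in segment 4 (318.7° to 360°, uniform, h = -31): β = 347 − 318.7 = 28.3°, B = 41.3°; Δs = -31·28.3/41.3 = -21.2421; s = 31.0000 − 21.2421 = 9.7579

θ=321.7°: 28.7482
θ=347°: 9.7579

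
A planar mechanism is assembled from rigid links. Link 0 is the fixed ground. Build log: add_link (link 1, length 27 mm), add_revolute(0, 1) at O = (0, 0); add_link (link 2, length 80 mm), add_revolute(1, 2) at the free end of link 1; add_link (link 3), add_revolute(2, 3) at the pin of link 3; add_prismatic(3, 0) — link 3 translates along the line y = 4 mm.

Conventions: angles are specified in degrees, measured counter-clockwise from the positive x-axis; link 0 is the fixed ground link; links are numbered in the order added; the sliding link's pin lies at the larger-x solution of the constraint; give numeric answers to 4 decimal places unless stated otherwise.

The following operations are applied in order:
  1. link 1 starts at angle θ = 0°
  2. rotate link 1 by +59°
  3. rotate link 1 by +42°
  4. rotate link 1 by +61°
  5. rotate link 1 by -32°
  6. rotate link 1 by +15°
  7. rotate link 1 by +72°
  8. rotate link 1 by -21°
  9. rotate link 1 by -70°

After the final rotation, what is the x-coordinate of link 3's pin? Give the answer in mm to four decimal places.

geometry: r = 27 mm, L = 80 mm, e = 4 mm; θ starts at 0°
rotate link 1 by +59°: θ ← 0° +59° = 59°
rotate link 1 by +42°: θ ← 59° +42° = 101°
rotate link 1 by +61°: θ ← 101° +61° = 162°
rotate link 1 by -32°: θ ← 162° -32° = 130°
rotate link 1 by +15°: θ ← 130° +15° = 145°
rotate link 1 by +72°: θ ← 145° +72° = 217°
rotate link 1 by -21°: θ ← 217° -21° = 196°
rotate link 1 by -70°: θ ← 196° -70° = 126°
crank pin P = (r cos θ, r sin θ) = (-15.870202, 21.843459)
h = r sin θ − e = 21.843459 − 4 = 17.843459
x = r cos θ + √(L² − h²) = -15.870202 + 77.984684 = 62.114482

62.1145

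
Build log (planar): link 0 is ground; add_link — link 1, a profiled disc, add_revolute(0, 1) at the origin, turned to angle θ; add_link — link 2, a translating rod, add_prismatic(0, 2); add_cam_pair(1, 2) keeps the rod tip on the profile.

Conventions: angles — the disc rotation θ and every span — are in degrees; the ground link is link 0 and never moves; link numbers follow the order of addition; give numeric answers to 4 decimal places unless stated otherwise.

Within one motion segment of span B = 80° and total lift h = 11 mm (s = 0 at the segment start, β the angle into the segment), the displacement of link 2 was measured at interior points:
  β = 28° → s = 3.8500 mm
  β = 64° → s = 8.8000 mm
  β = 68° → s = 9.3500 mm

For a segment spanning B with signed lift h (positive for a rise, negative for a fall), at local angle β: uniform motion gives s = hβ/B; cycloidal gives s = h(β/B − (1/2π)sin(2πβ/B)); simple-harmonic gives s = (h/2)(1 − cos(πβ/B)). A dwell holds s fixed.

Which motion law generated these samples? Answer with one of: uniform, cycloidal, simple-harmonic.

candidates at β/B = r: uniform s = h·r (linear in β); cycloidal s = h·(r − sin(2πr)/(2π)); simple-harmonic s = (h/2)(1 − cos(πr))
β=28°: printed 3.8500 | uniform 3.8500, cycloidal 2.4337, simple-harmonic 3.0031
β=64°: printed 8.8000 | uniform 8.8000, cycloidal 10.4650, simple-harmonic 9.9496
β=68°: printed 9.3500 | uniform 9.3500, cycloidal 10.7663, simple-harmonic 10.4005
only one law matches every sample → uniform

uniform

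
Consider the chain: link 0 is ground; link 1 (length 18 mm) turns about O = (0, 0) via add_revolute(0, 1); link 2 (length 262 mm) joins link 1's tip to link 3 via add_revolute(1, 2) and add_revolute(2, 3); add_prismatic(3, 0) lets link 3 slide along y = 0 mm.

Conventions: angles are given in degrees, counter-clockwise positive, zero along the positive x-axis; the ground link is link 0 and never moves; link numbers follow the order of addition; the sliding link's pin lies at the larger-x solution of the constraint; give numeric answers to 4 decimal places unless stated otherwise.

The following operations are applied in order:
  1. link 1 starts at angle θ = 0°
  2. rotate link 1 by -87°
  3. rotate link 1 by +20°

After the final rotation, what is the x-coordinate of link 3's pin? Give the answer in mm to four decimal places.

geometry: r = 18 mm, L = 262 mm, e = 0 mm; θ starts at 0°
rotate link 1 by -87°: θ ← 0° -87° = -87°
rotate link 1 by +20°: θ ← -87° +20° = -67°
crank pin P = (r cos θ, r sin θ) = (7.033160, -16.569087)
h = r sin θ − e = -16.569087 − 0 = -16.569087
x = r cos θ + √(L² − h²) = 7.033160 + 261.475554 = 268.508714

268.5087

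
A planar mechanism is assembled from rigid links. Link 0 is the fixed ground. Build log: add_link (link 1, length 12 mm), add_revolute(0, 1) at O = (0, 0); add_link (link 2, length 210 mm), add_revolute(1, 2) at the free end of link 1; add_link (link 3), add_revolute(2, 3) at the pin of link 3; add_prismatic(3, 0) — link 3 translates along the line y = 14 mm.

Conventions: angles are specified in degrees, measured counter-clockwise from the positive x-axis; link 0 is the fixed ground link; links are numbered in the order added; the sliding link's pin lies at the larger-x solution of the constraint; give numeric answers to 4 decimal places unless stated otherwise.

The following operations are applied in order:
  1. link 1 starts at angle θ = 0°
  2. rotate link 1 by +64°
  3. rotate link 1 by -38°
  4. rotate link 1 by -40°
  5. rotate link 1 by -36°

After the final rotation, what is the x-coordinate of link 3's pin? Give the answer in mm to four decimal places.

geometry: r = 12 mm, L = 210 mm, e = 14 mm; θ starts at 0°
rotate link 1 by +64°: θ ← 0° +64° = 64°
rotate link 1 by -38°: θ ← 64° -38° = 26°
rotate link 1 by -40°: θ ← 26° -40° = -14°
rotate link 1 by -36°: θ ← -14° -36° = -50°
crank pin P = (r cos θ, r sin θ) = (7.713451, -9.192533)
h = r sin θ − e = -9.192533 − 14 = -23.192533
x = r cos θ + √(L² − h²) = 7.713451 + 208.715372 = 216.428823

216.4288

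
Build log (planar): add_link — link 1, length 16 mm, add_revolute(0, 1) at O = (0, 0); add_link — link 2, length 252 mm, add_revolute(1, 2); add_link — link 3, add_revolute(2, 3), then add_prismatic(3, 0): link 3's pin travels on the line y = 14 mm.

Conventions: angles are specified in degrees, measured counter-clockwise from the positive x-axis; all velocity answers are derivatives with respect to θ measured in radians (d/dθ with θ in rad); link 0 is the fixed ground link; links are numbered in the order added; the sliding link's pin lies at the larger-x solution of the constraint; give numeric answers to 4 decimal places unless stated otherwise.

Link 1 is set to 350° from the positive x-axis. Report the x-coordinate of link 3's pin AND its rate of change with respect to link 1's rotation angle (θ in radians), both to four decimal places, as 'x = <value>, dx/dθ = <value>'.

geometry: r = 16 mm, L = 252 mm, e = 14 mm
crank pin P = (r cos θ, r sin θ) = (15.756924, -2.778371)
h = r sin θ − e = -2.778371 − 14 = -16.778371
x = r cos θ + √(L² − h²) = 15.756924 + 251.440821 = 267.197745
dx/dθ = −r sin θ − h·r cos θ/√(L² − h²) (θ in radians; h = -16.778371) = 3.829813

x = 267.1977, dx/dθ = 3.8298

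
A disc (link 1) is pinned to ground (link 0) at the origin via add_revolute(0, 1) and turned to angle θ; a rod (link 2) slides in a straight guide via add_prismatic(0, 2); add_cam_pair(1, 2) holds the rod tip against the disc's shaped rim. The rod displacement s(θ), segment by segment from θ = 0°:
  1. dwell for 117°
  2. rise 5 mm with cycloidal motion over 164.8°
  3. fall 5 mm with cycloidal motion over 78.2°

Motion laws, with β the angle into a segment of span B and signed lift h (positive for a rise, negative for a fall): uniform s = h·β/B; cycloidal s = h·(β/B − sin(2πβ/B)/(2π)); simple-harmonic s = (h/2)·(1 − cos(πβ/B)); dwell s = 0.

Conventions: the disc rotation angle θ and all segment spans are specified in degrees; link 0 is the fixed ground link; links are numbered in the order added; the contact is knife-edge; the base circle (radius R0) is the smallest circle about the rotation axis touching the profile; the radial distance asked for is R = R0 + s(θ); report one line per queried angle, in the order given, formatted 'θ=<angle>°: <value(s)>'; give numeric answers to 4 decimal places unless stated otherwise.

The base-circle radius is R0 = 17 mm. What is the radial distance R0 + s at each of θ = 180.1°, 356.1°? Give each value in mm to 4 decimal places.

segment 1 (0° to 117°, dwell): s unchanged at 0.0000
θ = 180.1° falls in segment 2 (117° to 281.8°, cycloidal, h = 5): β = 180.1 − 117 = 63.1°, B = 164.8°; Δs = 5·(0.3829 − sin(2π·0.3829)/(2π)) = 1.3803; s = 0.0000 + 1.3803 = 1.3803
segment 2 (117° to 281.8°, cycloidal, h = 5) is passed completely: s = 0.0000 + (5) = 5.0000
θ = 356.1° falls in segment 3 (281.8° to 360°, cycloidal, h = -5): β = 356.1 − 281.8 = 74.3°, B = 78.2°; Δs = -5·(0.9501 − sin(2π·0.9501)/(2π)) = -4.9959; s = 5.0000 − 4.9959 = 0.0041
θ=180.1°: R = R0 + s = 17 + 1.3803 = 18.3803
θ=356.1°: R = R0 + s = 17 + 0.0041 = 17.0041

θ=180.1°: 18.3803
θ=356.1°: 17.0041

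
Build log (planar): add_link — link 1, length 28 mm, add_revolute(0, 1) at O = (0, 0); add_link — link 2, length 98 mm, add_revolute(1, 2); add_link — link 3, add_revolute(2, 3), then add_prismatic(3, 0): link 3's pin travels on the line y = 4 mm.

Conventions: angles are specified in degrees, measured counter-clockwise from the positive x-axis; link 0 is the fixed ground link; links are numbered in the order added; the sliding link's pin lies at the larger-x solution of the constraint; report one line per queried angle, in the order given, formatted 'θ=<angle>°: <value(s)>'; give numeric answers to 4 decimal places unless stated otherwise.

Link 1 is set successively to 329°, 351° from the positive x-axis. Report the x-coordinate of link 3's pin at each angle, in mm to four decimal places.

geometry: r = 28 mm, L = 98 mm, e = 4 mm
θ=329°: crank pin P = (r cos θ, r sin θ) = (24.000684, -14.421066)
θ=329°: h = r sin θ − e = -14.421066 − 4 = -18.421066
θ=329°: x = r cos θ + √(L² − h²) = 24.000684 + 96.253126 = 120.253811
θ=351°: crank pin P = (r cos θ, r sin θ) = (27.655274, -4.380165)
θ=351°: h = r sin θ − e = -4.380165 − 4 = -8.380165
θ=351°: x = r cos θ + √(L² − h²) = 27.655274 + 97.641041 = 125.296314

θ=329°: 120.2538
θ=351°: 125.2963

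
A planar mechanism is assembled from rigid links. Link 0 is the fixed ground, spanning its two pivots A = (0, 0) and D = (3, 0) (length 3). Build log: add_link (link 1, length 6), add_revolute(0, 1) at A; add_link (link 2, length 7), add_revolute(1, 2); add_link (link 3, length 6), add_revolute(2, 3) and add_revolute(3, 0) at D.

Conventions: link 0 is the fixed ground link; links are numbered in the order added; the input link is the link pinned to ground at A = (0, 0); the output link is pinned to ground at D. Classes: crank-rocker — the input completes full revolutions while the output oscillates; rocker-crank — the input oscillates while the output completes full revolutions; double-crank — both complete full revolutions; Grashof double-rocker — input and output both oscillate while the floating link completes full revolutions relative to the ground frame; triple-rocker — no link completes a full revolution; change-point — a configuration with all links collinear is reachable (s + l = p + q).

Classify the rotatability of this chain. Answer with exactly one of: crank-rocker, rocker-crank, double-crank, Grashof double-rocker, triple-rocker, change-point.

lengths: ground=3, input=6, coupler=7, output=6
sorted: s=3 (shortest), l=7 (longest), p+q=12
s + l = 10 vs p + q = 12
s + l < p + q (Grashof) with shortest = ground link → double-crank

double-crank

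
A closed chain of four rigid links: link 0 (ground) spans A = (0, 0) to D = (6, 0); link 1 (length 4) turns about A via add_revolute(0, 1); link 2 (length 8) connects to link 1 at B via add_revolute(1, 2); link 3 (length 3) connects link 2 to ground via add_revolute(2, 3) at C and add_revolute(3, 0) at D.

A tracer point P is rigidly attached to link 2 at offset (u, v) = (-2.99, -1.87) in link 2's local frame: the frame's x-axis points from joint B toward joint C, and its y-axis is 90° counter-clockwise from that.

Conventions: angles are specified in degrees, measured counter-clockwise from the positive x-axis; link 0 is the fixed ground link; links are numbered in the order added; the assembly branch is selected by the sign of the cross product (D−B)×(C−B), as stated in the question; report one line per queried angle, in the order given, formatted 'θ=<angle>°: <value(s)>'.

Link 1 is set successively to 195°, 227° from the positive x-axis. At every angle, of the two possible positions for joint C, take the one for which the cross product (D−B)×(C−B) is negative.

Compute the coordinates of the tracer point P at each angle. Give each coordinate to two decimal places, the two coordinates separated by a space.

A=(0,0), D=(6.00,0)
θ=195°: B = A + 4.00·(cos195°, sin195°) = (-3.8637, -1.0353)
θ=195°: |BD| = 9.9179
θ=195°: circle(B,8.00) ∩ circle(D,3.00): a=7.7317, h=2.0544
θ=195°:   candidates: C₊=(3.6113,1.8150) cross=20.376; C₋=(4.0402,-2.2714) cross=-20.376
θ=195°:   branch - wants cross < 0 → take C=(4.0402,-2.2714) (cross=-20.376)
θ=195°: ex = (C−B)/|BC| = (0.9880,-0.1545); ey = (0.1545,0.9880)
θ=195°: P = B + -2.99·ex + -1.87·ey = (-7.1067,-2.4208)
θ=227°: B = A + 4.00·(cos227°, sin227°) = (-2.7280, -2.9254)
θ=227°: |BD| = 9.2052
θ=227°: circle(B,8.00) ∩ circle(D,3.00): a=7.5900, h=2.5281
θ=227°:   candidates: C₊=(3.6651,1.8837) cross=23.272; C₋=(5.2720,-2.9103) cross=-23.272
θ=227°:   branch - wants cross < 0 → take C=(5.2720,-2.9103) (cross=-23.272)
θ=227°: ex = (C−B)/|BC| = (1.0000,0.0019); ey = (-0.0019,1.0000)
θ=227°: P = B + -2.99·ex + -1.87·ey = (-5.7145,-4.8011)

θ=195°: -7.11 -2.42
θ=227°: -5.71 -4.80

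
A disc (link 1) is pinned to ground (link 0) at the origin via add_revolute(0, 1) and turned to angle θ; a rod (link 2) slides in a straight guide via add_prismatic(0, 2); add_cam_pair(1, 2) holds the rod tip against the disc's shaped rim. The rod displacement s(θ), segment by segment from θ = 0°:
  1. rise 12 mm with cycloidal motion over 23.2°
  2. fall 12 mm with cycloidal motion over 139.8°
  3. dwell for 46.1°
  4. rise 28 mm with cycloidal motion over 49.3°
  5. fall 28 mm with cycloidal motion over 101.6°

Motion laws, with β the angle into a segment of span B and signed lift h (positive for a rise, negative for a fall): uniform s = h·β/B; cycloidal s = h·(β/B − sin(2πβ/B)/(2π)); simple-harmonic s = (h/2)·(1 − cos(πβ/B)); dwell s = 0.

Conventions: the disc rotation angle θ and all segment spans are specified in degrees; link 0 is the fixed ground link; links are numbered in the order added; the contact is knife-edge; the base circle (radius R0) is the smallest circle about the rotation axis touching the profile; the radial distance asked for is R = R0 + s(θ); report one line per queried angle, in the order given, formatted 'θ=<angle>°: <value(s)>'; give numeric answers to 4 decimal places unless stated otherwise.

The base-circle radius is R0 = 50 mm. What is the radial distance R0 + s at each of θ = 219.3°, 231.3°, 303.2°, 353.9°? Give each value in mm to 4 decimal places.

segment 1 (0° to 23.2°, cycloidal, h = 12) is passed completely: s = 0.0000 + (12) = 12.0000
segment 2 (23.2° to 163°, cycloidal, h = -12) is passed completely: s = 12.0000 + (-12) = 0.0000
segment 3 (163° to 209.1°, dwell): s unchanged at 0.0000
θ = 219.3° falls in segment 4 (209.1° to 258.4°, cycloidal, h = 28): β = 219.3 − 209.1 = 10.2°, B = 49.3°; Δs = 28·(0.2069 − sin(2π·0.2069)/(2π)) = 1.4992; s = 0.0000 + 1.4992 = 1.4992
θ = 231.3° falls in segment 4 (209.1° to 258.4°, cycloidal, h = 28): β = 231.3 − 209.1 = 22.2°, B = 49.3°; Δs = 28·(0.4503 − sin(2π·0.4503)/(2π)) = 11.2395; s = 0.0000 + 11.2395 = 11.2395
segment 4 (209.1° to 258.4°, cycloidal, h = 28) is passed completely: s = 0.0000 + (28) = 28.0000
θ = 303.2° falls in segment 5 (258.4° to 360°, cycloidal, h = -28): β = 303.2 − 258.4 = 44.8°, B = 101.6°; Δs = -28·(0.4409 − sin(2π·0.4409)/(2π)) = -10.7306; s = 28.0000 − 10.7306 = 17.2694
θ = 353.9° falls in segment 5 (258.4° to 360°, cycloidal, h = -28): β = 353.9 − 258.4 = 95.5°, B = 101.6°; Δs = -28·(0.9400 − sin(2π·0.9400)/(2π)) = -27.9604; s = 28.0000 − 27.9604 = 0.0396
θ=219.3°: R = R0 + s = 50 + 1.4992 = 51.4992
θ=231.3°: R = R0 + s = 50 + 11.2395 = 61.2395
θ=303.2°: R = R0 + s = 50 + 17.2694 = 67.2694
θ=353.9°: R = R0 + s = 50 + 0.0396 = 50.0396

θ=219.3°: 51.4992
θ=231.3°: 61.2395
θ=303.2°: 67.2694
θ=353.9°: 50.0396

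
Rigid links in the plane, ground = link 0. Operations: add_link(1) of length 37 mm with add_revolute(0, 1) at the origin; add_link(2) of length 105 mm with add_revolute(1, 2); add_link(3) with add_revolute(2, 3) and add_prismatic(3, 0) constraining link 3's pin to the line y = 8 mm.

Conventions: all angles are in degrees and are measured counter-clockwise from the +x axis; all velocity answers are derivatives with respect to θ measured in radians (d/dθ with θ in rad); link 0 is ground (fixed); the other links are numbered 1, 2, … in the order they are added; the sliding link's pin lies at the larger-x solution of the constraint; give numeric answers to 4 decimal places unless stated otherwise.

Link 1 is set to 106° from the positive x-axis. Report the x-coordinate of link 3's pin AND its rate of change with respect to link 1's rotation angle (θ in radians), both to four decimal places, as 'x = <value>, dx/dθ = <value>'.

geometry: r = 37 mm, L = 105 mm, e = 8 mm
crank pin P = (r cos θ, r sin θ) = (-10.198582, 35.566683)
h = r sin θ − e = 35.566683 − 8 = 27.566683
x = r cos θ + √(L² − h²) = -10.198582 + 101.316721 = 91.118139
dx/dθ = −r sin θ − h·r cos θ/√(L² − h²) (θ in radians; h = 27.566683) = -32.791809

x = 91.1181, dx/dθ = -32.7918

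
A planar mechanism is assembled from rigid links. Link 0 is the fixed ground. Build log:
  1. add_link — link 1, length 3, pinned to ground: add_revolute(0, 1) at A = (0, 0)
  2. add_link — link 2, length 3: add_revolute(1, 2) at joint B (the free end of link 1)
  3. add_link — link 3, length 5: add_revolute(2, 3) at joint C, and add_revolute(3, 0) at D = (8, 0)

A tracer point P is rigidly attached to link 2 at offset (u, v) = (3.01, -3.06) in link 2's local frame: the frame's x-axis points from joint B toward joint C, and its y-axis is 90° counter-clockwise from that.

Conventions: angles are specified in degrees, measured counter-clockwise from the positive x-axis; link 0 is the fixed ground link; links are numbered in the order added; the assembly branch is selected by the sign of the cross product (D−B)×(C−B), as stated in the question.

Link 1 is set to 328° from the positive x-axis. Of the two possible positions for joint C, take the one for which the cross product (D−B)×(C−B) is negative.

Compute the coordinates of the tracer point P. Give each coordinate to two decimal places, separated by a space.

A=(0,0), D=(8.00,0)
B = A + 3.00·(cos328°, sin328°) = (2.5441, -1.5898)
|BD| = 5.6828
circle(B,3.00) ∩ circle(D,5.00): a=1.4336, h=2.6353
  candidates: C₊=(3.1833,1.3414) cross=14.976; C₋=(4.6577,-3.7188) cross=-14.976
  branch - wants cross < 0 → take C=(4.6577,-3.7188) (cross=-14.976)
ex = (C−B)/|BC| = (0.7045,-0.7097); ey = (0.7097,0.7045)
P = B + 3.01·ex + -3.06·ey = (2.4932,-5.8817)

2.49 -5.88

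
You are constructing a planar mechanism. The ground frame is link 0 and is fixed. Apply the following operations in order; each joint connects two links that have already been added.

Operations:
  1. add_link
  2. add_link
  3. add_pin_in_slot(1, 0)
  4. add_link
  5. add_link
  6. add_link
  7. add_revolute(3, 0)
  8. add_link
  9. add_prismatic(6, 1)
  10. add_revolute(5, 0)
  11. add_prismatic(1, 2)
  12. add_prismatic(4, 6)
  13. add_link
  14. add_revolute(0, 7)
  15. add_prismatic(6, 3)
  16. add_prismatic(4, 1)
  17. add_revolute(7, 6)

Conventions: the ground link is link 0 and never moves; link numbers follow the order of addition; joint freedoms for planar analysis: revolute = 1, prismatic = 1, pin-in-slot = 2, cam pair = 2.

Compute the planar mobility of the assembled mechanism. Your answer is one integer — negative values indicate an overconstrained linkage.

(L,J1,J2)=(1,0,0); link0 fixed
link1: (2,0,0)
link2: (3,0,0)
PS 1-0 [J2]: (3,0,1)
link3: (4,0,1)
link4: (5,0,1)
link5: (6,0,1)
R 3-0 [J1]: (6,1,1)
link6: (7,1,1)
P 6-1 [J1]: (7,2,1)
R 5-0 [J1]: (7,3,1)
P 1-2 [J1]: (7,4,1)
P 4-6 [J1]: (7,5,1)
link7: (8,5,1)
R 0-7 [J1]: (8,6,1)
P 6-3 [J1]: (8,7,1)
P 4-1 [J1]: (8,8,1)
R 7-6 [J1]: (8,9,1)
Grübler: 3·7 − 2·9 − 1 = 2

M = 2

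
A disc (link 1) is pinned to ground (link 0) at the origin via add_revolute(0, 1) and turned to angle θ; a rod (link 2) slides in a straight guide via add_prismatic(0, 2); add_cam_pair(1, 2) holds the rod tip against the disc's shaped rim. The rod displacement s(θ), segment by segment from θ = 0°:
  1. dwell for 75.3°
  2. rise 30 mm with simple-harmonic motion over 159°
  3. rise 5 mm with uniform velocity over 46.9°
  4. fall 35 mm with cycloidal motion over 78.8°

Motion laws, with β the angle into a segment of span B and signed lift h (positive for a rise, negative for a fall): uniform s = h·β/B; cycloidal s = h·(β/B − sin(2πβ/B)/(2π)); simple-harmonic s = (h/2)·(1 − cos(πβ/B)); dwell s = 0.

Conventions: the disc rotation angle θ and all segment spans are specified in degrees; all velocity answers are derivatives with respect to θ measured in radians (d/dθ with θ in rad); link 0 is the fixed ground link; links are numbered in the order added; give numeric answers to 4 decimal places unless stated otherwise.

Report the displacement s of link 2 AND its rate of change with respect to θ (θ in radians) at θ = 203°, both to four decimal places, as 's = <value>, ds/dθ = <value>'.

segment 1 (0° to 75.3°, dwell): s unchanged at 0.0000
θ = 203° falls in segment 2 (75.3° to 234.3°, simple-harmonic, h = 30): β = 203 − 75.3 = 127.7°, B = 159°; Δs = 30/2·(1 − cos(π·0.8031)) = 27.2218; s = 0.0000 + 27.2218 = 27.2218
velocity in seg [75.3°–234.3°] (simple-harmonic), θ in radians: β = 127.7° = 2.2288 rad, B = 159° = 2.7751 rad; ds/dθ = (πh/(2B)) sin(πβ/B) = (π·30/(2·2.7751)) sin(π·0.8031) = 9.845053 mm/rad

s = 27.2218, ds/dθ = 9.8451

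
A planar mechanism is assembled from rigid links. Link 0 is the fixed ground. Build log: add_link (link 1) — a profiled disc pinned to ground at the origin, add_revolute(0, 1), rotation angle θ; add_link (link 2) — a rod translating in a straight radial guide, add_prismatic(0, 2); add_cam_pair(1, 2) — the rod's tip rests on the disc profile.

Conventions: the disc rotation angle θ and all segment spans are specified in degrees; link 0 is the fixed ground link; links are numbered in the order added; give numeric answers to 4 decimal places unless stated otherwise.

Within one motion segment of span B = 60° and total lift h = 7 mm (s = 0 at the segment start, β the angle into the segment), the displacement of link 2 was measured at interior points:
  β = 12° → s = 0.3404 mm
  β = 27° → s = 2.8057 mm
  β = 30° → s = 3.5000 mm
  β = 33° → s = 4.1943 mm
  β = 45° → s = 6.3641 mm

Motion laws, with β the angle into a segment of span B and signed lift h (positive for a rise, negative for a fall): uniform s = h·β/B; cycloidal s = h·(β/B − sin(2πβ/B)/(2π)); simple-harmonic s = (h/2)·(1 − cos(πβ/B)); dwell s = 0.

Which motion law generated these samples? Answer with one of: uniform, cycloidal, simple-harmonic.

candidates at β/B = r: uniform s = h·r (linear in β); cycloidal s = h·(r − sin(2πr)/(2π)); simple-harmonic s = (h/2)(1 − cos(πr))
β=12°: printed 0.3404 | uniform 1.4000, cycloidal 0.3404, simple-harmonic 0.6684
β=27°: printed 2.8057 | uniform 3.1500, cycloidal 2.8057, simple-harmonic 2.9525
β=30°: printed 3.5000 | uniform 3.5000, cycloidal 3.5000, simple-harmonic 3.5000
β=33°: printed 4.1943 | uniform 3.8500, cycloidal 4.1943, simple-harmonic 4.0475
β=45°: printed 6.3641 | uniform 5.2500, cycloidal 6.3641, simple-harmonic 5.9749
only one law matches every sample → cycloidal

cycloidal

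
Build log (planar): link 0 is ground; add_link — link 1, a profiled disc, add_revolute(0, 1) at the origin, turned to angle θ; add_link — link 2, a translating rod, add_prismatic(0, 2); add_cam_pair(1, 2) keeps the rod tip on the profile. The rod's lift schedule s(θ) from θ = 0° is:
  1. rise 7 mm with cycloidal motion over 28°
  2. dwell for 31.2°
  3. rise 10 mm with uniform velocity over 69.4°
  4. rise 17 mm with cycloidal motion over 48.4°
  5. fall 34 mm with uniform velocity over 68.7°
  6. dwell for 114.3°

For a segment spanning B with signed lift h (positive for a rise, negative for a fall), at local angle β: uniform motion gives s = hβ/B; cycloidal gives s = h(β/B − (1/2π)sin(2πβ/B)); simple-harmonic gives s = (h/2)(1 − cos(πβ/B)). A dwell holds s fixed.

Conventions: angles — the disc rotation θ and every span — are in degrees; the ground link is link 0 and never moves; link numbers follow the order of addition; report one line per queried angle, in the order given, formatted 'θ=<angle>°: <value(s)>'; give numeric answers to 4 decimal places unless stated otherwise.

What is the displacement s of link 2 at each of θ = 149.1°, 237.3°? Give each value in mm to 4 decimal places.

seg 1 [0°–28°] cycloidal, h=7: full span → s += 7 → s = 7.0000
seg 2 [28°–59.2°] dwell: s stays 7.0000
seg 3 [59.2°–128.6°] uniform, h=10: full span → s += 10 → s = 17.0000
seg 4 [128.6°–177°] cycloidal, h=17: θ=149.1° here. β=20.5, B=48.4. 17·(0.4236 − sin(2π·0.4236)/(2π)) = 5.9502 → s = 22.9502
seg 4 [128.6°–177°] cycloidal, h=17: full span → s += 17 → s = 34.0000
seg 5 [177°–245.7°] uniform, h=-34: θ=237.3° here. β=60.3, B=68.7. -34·60.3/68.7 = -29.8428 → s = 4.1572

θ=149.1°: 22.9502
θ=237.3°: 4.1572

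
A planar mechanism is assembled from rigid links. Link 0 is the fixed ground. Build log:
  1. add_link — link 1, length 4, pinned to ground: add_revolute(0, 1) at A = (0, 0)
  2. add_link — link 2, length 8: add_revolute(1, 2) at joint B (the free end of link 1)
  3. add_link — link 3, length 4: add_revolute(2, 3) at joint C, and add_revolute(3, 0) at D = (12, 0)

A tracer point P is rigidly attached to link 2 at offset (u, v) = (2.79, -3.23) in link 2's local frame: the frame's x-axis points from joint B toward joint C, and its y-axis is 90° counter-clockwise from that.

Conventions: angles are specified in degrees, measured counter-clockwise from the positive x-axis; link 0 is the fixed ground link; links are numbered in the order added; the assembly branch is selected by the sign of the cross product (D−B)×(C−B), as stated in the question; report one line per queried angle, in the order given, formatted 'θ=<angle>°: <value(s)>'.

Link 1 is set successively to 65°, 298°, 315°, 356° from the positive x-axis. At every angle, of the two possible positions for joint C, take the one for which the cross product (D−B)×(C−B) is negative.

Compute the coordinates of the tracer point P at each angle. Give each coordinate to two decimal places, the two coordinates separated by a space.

A=(0,0), D=(12.00,0)
θ=65°: B = A + 4.00·(cos65°, sin65°) = (1.6905, 3.6252)
θ=65°: |BD| = 10.9283
θ=65°: circle(B,8.00) ∩ circle(D,4.00): a=7.6603, h=2.3065
θ=65°:   candidates: C₊=(9.6821,3.2600) cross=25.206; C₋=(8.1519,-1.0918) cross=-25.206
θ=65°:   branch - wants cross < 0 → take C=(8.1519,-1.0918) (cross=-25.206)
θ=65°: ex = (C−B)/|BC| = (0.8077,-0.5896); ey = (0.5896,0.8077)
θ=65°: P = B + 2.79·ex + -3.23·ey = (2.0394,-0.6286)
θ=298°: B = A + 4.00·(cos298°, sin298°) = (1.8779, -3.5318)
θ=298°: |BD| = 10.7206
θ=298°: circle(B,8.00) ∩ circle(D,4.00): a=7.5990, h=2.5011
θ=298°:   candidates: C₊=(8.2287,1.3331) cross=26.813; C₋=(9.8766,-3.3899) cross=-26.813
θ=298°:   branch - wants cross < 0 → take C=(9.8766,-3.3899) (cross=-26.813)
θ=298°: ex = (C−B)/|BC| = (0.9998,0.0177); ey = (-0.0177,0.9998)
θ=298°: P = B + 2.79·ex + -3.23·ey = (4.7247,-6.7118)
θ=315°: B = A + 4.00·(cos315°, sin315°) = (2.8284, -2.8284)
θ=315°: |BD| = 9.5978
θ=315°: circle(B,8.00) ∩ circle(D,4.00): a=7.2995, h=3.2738
θ=315°:   candidates: C₊=(8.8390,2.4511) cross=31.421; C₋=(10.7685,-3.8057) cross=-31.421
θ=315°:   branch - wants cross < 0 → take C=(10.7685,-3.8057) (cross=-31.421)
θ=315°: ex = (C−B)/|BC| = (0.9925,-0.1222); ey = (0.1222,0.9925)
θ=315°: P = B + 2.79·ex + -3.23·ey = (5.2030,-6.3751)
θ=356°: B = A + 4.00·(cos356°, sin356°) = (3.9903, -0.2790)
θ=356°: |BD| = 8.0146
θ=356°: circle(B,8.00) ∩ circle(D,4.00): a=7.0018, h=3.8697
θ=356°:   candidates: C₊=(10.8531,3.8321) cross=31.014; C₋=(11.1226,-3.9026) cross=-31.014
θ=356°:   branch - wants cross < 0 → take C=(11.1226,-3.9026) (cross=-31.014)
θ=356°: ex = (C−B)/|BC| = (0.8915,-0.4529); ey = (0.4529,0.8915)
θ=356°: P = B + 2.79·ex + -3.23·ey = (5.0146,-4.4224)

θ=65°: 2.04 -0.63
θ=298°: 4.72 -6.71
θ=315°: 5.20 -6.38
θ=356°: 5.01 -4.42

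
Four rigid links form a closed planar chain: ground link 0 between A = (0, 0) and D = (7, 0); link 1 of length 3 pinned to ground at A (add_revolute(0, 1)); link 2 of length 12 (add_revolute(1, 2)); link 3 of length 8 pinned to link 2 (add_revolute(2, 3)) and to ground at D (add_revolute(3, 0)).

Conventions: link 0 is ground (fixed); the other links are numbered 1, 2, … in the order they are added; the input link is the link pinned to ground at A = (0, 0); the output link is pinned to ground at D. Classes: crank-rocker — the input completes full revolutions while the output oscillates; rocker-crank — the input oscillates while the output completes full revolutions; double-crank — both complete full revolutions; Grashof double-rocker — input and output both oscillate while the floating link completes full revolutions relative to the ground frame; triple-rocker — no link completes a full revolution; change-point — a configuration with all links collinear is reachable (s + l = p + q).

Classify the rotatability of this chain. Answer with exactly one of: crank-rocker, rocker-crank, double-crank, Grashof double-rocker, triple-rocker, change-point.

lengths: ground=7, input=3, coupler=12, output=8
sorted: s=3 (shortest), l=12 (longest), p+q=15
s + l = 15 vs p + q = 15
s + l = p + q → change-point (collinear configuration reachable)

change-point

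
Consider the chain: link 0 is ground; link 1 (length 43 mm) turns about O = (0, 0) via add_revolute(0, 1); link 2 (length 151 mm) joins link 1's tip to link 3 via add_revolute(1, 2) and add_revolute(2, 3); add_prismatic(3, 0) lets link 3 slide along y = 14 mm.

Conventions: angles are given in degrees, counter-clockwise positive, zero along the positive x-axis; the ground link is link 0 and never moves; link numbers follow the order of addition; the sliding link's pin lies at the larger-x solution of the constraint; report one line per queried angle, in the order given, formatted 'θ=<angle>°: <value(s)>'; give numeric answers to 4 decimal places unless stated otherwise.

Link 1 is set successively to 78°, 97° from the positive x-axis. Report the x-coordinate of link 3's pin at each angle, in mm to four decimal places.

geometry: r = 43 mm, L = 151 mm, e = 14 mm
θ=78°: crank pin P = (r cos θ, r sin θ) = (8.940203, 42.060347)
θ=78°: h = r sin θ − e = 42.060347 − 14 = 28.060347
θ=78°: x = r cos θ + √(L² − h²) = 8.940203 + 148.369865 = 157.310068
θ=97°: crank pin P = (r cos θ, r sin θ) = (-5.240382, 42.679485)
θ=97°: h = r sin θ − e = 42.679485 − 14 = 28.679485
θ=97°: x = r cos θ + √(L² − h²) = -5.240382 + 148.251432 = 143.011050

θ=78°: 157.3101
θ=97°: 143.0111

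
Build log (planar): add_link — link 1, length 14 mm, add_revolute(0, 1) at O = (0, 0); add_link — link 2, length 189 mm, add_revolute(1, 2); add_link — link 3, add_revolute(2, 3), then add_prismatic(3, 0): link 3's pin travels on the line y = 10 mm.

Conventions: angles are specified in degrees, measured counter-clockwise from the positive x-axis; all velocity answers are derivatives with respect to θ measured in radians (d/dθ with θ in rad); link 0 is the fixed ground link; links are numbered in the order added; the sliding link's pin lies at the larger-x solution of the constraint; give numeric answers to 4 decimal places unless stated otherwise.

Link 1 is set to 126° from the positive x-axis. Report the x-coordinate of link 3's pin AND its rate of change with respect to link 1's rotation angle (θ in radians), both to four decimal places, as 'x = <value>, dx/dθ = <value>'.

geometry: r = 14 mm, L = 189 mm, e = 10 mm
crank pin P = (r cos θ, r sin θ) = (-8.228994, 11.326238)
h = r sin θ − e = 11.326238 − 10 = 1.326238
x = r cos θ + √(L² − h²) = -8.228994 + 188.995347 = 180.766353
dx/dθ = −r sin θ − h·r cos θ/√(L² − h²) (θ in radians; h = 1.326238) = -11.268493

x = 180.7664, dx/dθ = -11.2685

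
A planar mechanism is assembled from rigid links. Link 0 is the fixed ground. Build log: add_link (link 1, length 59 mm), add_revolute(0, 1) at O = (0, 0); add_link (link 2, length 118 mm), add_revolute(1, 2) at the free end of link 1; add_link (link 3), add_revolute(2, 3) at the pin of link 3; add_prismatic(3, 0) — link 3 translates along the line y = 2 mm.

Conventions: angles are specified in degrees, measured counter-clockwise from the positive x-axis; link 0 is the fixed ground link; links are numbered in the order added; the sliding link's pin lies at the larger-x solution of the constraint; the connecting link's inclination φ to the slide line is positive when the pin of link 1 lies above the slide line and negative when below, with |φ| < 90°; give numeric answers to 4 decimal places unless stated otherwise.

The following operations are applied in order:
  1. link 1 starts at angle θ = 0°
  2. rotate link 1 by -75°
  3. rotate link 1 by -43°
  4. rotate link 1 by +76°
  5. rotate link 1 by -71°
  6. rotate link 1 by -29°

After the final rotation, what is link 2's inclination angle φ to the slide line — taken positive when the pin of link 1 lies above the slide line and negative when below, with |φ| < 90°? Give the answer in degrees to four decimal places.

geometry: r = 59 mm, L = 118 mm, e = 2 mm; θ starts at 0°
rotate link 1 by -75°: θ ← 0° -75° = -75°
rotate link 1 by -43°: θ ← -75° -43° = -118°
rotate link 1 by +76°: θ ← -118° +76° = -42°
rotate link 1 by -71°: θ ← -42° -71° = -113°
rotate link 1 by -29°: θ ← -113° -29° = -142°
h = r sin θ − e = -36.324027 − 2 = -38.324027
sin φ = h / L = -38.324027 / 118 = -0.32477989
φ = arcsin(-0.32477989) = -18.952240°

-18.9522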